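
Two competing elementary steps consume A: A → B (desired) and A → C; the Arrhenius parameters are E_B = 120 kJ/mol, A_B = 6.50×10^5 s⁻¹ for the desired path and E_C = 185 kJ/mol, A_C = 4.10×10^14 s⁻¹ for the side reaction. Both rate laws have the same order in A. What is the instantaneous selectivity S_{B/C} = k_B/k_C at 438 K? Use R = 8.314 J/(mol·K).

k_B/k_C = (A_B/A_C)·exp[−(E_B−E_C)/(RT)] = (A_B/A_C)·exp[(E_C−E_B)/(RT)].
(E_C−E_B)/(RT) = (185−120)×10³/(8.314×438) = 65000/3642 = 17.85.
k_B/k_C = (6.50×10^5/4.10×10^14)·exp(17.85) = 1.585×10^-9 × 5.649×10^7 = 0.0896.
Since E_B < E_C, lowering the temperature improves selectivity toward B.

0.0896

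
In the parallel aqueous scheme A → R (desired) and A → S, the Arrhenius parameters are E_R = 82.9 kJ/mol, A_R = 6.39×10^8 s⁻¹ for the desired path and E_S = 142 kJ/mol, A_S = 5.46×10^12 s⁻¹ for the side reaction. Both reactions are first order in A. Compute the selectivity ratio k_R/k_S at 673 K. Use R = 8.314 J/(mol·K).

k_R/k_S = (A_R/A_S)·exp[−(E_R−E_S)/(RT)] = (A_R/A_S)·exp[(E_S−E_R)/(RT)].
(E_S−E_R)/(RT) = (142−82.9)×10³/(8.314×673) = 59100/5595 = 10.56.
k_R/k_S = (6.39×10^8/5.46×10^12)·exp(10.56) = 1.170×10^-4 × 38654 = 4.52.
Since E_R < E_S, lowering the temperature improves selectivity toward R.

4.52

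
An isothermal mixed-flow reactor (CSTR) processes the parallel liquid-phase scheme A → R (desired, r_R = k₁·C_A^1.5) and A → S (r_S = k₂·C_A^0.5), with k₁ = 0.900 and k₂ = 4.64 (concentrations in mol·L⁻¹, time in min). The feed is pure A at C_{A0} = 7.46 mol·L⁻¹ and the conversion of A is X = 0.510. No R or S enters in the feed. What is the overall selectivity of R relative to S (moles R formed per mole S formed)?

Exit C_A = C_{A0}(1−X) = 7.46×0.490 = 3.655 mol·L⁻¹.
Rates in a CSTR are evaluated at the outlet concentration: r_R = 0.900×3.655^1.5 = 6.290, r_S = 4.64×3.655^0.5 = 8.871.
Overall selectivity = C_R/C_S = r_Rτ/(r_Sτ) = r_R/r_S = 0.709.

0.709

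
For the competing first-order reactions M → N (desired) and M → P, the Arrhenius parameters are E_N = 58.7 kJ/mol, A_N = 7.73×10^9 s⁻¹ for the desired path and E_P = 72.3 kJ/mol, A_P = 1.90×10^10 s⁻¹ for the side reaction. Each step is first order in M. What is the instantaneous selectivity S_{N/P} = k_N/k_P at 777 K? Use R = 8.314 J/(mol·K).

3.34

Since both paths have the same order in M, the concentration cancels and S_{N/P} = k_N/k_P = (A_N/A_P)·exp[(E_P−E_N)/(RT)].
(E_P−E_N)/(RT) = (72.3−58.7)×10³/(8.314×777) = 13600/6460 = 2.105.
k_N/k_P = (7.73×10^9/1.90×10^10)·exp(2.105) = 0.4068 × 8.209 = 3.34.
Since E_N < E_P, lowering the temperature improves selectivity toward N.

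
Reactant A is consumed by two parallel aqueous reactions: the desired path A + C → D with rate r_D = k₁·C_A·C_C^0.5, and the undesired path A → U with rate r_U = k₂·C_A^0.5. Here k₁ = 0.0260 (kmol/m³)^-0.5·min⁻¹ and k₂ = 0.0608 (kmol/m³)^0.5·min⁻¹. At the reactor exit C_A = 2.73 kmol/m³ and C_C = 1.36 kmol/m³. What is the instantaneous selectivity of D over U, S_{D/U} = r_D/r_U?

S_{D/U} = r_D/r_U = (k₁·C_A·C_C^0.5)/(k₂·C_A^0.5) = (k₁/k₂)·C_A^0.5·C_C^0.5.
= (0.0260×2.730×1.360^0.5) / (0.0608×2.730^0.5) = 0.08278/0.1005 = 0.824.
Since the desired path is higher order in A, keeping C_A high (PFR or concentrated feed) favours D.

0.824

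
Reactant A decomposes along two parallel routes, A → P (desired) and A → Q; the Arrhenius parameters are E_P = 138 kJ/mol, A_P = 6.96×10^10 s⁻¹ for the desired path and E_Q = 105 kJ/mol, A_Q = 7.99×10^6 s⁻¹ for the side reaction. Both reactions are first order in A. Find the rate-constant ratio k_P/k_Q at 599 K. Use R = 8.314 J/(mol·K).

11.5

With equal orders, S_{P/Q} = k_P/k_Q = (A_P/A_Q)·exp[(E_Q−E_P)/(RT)].
(E_Q−E_P)/(RT) = (105−138)×10³/(8.314×599) = -33000/4980 = -6.626.
k_P/k_Q = (6.96×10^10/7.99×10^6)·exp(-6.626) = 8711 × 0.001325 = 11.5.
Since E_P > E_Q, raising the temperature improves selectivity toward P.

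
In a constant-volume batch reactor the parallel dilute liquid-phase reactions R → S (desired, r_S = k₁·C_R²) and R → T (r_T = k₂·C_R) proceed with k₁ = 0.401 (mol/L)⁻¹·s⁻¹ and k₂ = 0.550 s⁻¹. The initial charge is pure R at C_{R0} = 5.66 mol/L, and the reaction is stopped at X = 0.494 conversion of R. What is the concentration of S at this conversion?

2.10 mol/L

C_R = C_{R0}(1−X) = 2.864 mol/L.
Along a PFR/batch, dC_T/dC_R = −r_T/(r_S+r_T) = −k₂/(k₂+k₁·C_R).
Integrating from C_{R0} to C_R: C_T = (0.550/0.401)·ln[(0.550+0.401·5.66)/(0.550+0.401·2.86)] = 1.372·ln(2.820/1.698) = 0.6953 mol/L.
Then C_S = (C_{R0}−C_R) − C_T = 2.796 − 0.6953 = 2.101 mol/L.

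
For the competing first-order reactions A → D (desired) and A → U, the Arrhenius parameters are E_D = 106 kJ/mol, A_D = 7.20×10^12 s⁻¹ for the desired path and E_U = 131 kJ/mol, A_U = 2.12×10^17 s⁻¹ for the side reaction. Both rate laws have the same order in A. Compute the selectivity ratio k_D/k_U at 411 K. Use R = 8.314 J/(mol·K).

0.0511

With equal orders, S_{D/U} = k_D/k_U = (A_D/A_U)·exp[(E_U−E_D)/(RT)].
(E_U−E_D)/(RT) = (131−106)×10³/(8.314×411) = 25000/3417 = 7.316.
k_D/k_U = (7.20×10^12/2.12×10^17)·exp(7.316) = 3.396×10^-5 × 1505 = 0.0511.
Since E_D < E_U, lowering the temperature improves selectivity toward D.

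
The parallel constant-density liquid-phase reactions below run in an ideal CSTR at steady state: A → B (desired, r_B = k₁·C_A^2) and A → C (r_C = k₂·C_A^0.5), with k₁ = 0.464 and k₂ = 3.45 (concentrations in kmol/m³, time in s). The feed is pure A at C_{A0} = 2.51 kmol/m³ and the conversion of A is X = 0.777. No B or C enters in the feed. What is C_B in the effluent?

0.104 kmol/m³

Exit C_A = C_{A0}(1−X) = 2.51×0.223 = 0.5597 kmol/m³.
In a CSTR the entire volume is at exit conditions, so r_B = 0.464×0.5597^2 = 0.1454 and r_C = 3.45×0.5597^0.5 = 2.581.
Fraction of consumed A going to B: r_B/(r_B+r_C) = 0.05332.
C_B = 0.05332·C_{A0}·X = 0.05332×2.51×0.777 = 0.104 kmol/m³.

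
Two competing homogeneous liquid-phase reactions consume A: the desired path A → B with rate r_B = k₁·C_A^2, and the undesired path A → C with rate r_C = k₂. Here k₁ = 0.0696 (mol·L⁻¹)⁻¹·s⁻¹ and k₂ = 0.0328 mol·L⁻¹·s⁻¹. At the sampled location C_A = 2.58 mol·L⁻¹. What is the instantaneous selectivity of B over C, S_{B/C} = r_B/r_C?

14.1

S_{B/C} = r_B/r_C = (k₁·C_A^2)/(k₂) = (k₁/k₂)·C_A^2.
= (0.0696×2.580^2) / (0.0328) = 0.4633/0.03280 = 14.1.
Since the desired path is higher order in A, keeping C_A high (PFR or concentrated feed) favours B.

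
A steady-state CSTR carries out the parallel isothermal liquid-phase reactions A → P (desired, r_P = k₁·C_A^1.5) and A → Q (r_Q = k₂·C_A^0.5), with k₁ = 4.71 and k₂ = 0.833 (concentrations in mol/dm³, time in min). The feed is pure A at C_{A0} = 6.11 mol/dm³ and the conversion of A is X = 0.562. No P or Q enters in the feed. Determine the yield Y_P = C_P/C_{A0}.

0.527

Exit C_A = C_{A0}(1−X) = 6.11×0.438 = 2.676 mol/dm³.
In a CSTR the entire volume is at exit conditions, so r_P = 4.71×2.676^1.5 = 20.62 and r_Q = 0.833×2.676^0.5 = 1.363.
Fraction of consumed A going to P: r_P/(r_P+r_Q) = 0.9380.
C_P = 0.9380·C_{A0}·X = 0.9380×6.11×0.562 = 3.22 mol/dm³; Y_P = C_P/C_{A0} = 0.527.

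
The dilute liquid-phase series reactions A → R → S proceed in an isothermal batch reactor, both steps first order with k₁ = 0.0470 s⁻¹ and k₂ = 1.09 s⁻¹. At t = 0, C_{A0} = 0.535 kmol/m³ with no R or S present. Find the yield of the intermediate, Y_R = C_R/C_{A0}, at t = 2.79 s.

0.0374

The intermediate concentration in a first-order A→B→C sequence is C_R = k₁C_{A0}(e^(−k₁t) − e^(−k₂t))/(k₂−k₁).
e^(−k₁t) = e^(−0.0470×2.79) = e^(−0.1311) = 0.8771; e^(−k₂t) = e^(−3.041) = 0.04778.
C_R = 0.0470×0.535/(1.09−0.0470) × (0.8771−0.04778) = 0.02411×0.8293 = 0.01999 kmol/m³.
Y_R = C_R/C_{A0} = 0.01999/0.535 = 0.0374.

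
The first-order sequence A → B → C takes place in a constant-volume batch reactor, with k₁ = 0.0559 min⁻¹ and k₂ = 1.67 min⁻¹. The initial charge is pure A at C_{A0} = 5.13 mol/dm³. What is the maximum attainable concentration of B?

0.153 mol/dm³

Evaluating C_B at t_opt = ln(k₂/k₁)/(k₂−k₁) gives C_{B,max}/C_{A0} = (k₁/k₂)^[k₂/(k₂−k₁)].
= (0.0559/1.67)^(1.67/(1.67−0.0559)) = (0.03347)^(1.035) = 0.02976.
C_{B,max} = 0.02976×5.13 = 0.153 mol/dm³.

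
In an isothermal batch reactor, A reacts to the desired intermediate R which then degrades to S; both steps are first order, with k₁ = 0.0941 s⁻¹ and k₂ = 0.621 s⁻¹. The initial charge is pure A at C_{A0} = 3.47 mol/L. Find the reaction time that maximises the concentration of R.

Setting dC_R/dt = 0 gives t_opt = ln(k₂/k₁)/(k₂−k₁).
= ln(0.621/0.0941)/(0.621−0.0941) = ln(6.599)/0.5269 = 1.887/0.5269 = 3.58 s.

3.58 s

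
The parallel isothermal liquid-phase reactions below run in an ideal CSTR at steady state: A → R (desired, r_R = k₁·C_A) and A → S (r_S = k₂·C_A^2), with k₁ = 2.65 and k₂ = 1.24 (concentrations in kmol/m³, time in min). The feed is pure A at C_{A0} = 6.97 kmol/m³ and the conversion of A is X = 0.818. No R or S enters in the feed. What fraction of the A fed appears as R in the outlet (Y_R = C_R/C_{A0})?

Exit C_A = C_{A0}(1−X) = 6.97×0.182 = 1.269 kmol/m³.
Rates in a CSTR are evaluated at the outlet concentration: r_R = 2.65×1.269 = 3.362, r_S = 1.24×1.269^2 = 1.995.
Fraction of consumed A going to R: r_R/(r_R+r_S) = 0.6275.
C_R = 0.6275·C_{A0}·X = 0.6275×6.97×0.818 = 3.58 kmol/m³; Y_R = C_R/C_{A0} = 0.513.

0.513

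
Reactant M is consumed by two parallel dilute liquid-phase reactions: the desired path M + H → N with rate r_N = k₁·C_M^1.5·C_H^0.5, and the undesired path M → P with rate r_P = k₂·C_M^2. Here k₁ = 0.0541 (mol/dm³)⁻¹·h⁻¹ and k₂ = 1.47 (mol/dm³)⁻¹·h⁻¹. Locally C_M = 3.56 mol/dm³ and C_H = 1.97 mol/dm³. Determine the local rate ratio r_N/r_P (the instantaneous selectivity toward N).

0.0274

S_{N/P} = r_N/r_P = (k₁·C_M^1.5·C_H^0.5)/(k₂·C_M^2) = (k₁/k₂)·C_M^-0.5·C_H^0.5.
= (0.0541×3.560^1.5×1.970^0.5) / (1.47×3.560^2) = 0.5100/18.63 = 0.0274.
The undesired path is higher order in M, so low C_M (CSTR or dilute feed) favours N.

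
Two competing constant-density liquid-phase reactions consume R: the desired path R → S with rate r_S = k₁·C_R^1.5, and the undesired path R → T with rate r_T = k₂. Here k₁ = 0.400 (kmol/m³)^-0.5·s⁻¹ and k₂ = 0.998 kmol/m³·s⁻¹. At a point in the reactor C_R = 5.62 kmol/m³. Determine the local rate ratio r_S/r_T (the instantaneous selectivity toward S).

S_{S/T} = r_S/r_T = (k₁·C_R^1.5)/(k₂) = (k₁/k₂)·C_R^1.5.
= (0.400×5.620^1.5) / (0.998) = 5.329/0.9980 = 5.34.

5.34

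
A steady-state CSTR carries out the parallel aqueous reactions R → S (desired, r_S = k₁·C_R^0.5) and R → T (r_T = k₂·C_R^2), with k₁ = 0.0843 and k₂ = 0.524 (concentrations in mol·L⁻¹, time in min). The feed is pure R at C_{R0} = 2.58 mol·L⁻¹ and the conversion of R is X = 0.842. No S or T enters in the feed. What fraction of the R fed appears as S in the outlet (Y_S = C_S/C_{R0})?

Exit C_R = C_{R0}(1−X) = 2.58×0.158 = 0.4076 mol·L⁻¹.
Rates in a CSTR are evaluated at the outlet concentration: r_S = 0.0843×0.4076^0.5 = 0.05382, r_T = 0.524×0.4076^2 = 0.08707.
Fraction of consumed R going to S: r_S/(r_S+r_T) = 0.3820.
C_S = 0.3820·C_{R0}·X = 0.3820×2.58×0.842 = 0.830 mol·L⁻¹; Y_S = C_S/C_{R0} = 0.322.

0.322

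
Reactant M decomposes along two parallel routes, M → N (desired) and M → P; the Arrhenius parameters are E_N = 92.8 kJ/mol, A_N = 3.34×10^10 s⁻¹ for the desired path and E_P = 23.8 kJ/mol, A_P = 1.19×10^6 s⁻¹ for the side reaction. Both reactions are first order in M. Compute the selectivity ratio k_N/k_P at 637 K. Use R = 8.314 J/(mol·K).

0.0616

Since both paths have the same order in M, the concentration cancels and S_{N/P} = k_N/k_P = (A_N/A_P)·exp[(E_P−E_N)/(RT)].
(E_P−E_N)/(RT) = (23.8−92.8)×10³/(8.314×637) = -69000/5296 = -13.03.
k_N/k_P = (3.34×10^10/1.19×10^6)·exp(-13.03) = 28067 × 2.196×10^-6 = 0.0616.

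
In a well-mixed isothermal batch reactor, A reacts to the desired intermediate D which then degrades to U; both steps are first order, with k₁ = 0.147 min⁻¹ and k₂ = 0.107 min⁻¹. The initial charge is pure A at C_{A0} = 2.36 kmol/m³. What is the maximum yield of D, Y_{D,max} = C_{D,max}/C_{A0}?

0.428

Evaluating C_D at t_opt = ln(k₂/k₁)/(k₂−k₁) gives C_{D,max}/C_{A0} = (k₁/k₂)^[k₂/(k₂−k₁)].
= (0.147/0.107)^(0.107/(0.107−0.147)) = (1.374)^(-2.675) = 0.4276.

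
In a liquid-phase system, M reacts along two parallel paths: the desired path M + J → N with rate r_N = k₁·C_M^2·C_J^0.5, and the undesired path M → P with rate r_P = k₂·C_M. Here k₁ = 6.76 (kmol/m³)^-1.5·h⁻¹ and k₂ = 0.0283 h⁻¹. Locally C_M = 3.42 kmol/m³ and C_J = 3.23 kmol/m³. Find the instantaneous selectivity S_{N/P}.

1468

S_{N/P} = r_N/r_P = (k₁·C_M^2·C_J^0.5)/(k₂·C_M) = (k₁/k₂)·C_M·C_J^0.5.
= (6.76×3.420^2×3.230^0.5) / (0.0283×3.420) = 142.1/0.09679 = 1468.
Since the desired path is higher order in M, keeping C_M high (PFR or concentrated feed) favours N.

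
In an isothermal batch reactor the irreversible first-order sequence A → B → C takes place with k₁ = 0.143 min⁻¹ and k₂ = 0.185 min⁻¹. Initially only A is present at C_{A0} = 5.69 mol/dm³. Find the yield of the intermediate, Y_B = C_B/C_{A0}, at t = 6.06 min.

0.322

The intermediate concentration in a first-order A→B→C sequence is C_B = k₁C_{A0}(e^(−k₁t) − e^(−k₂t))/(k₂−k₁).
e^(−k₁t) = e^(−0.143×6.06) = e^(−0.8666) = 0.4204; e^(−k₂t) = e^(−1.121) = 0.3259.
C_B = 0.143×5.69/(0.185−0.143) × (0.4204−0.3259) = 19.37×0.09447 = 1.830 mol/dm³.
Y_B = C_B/C_{A0} = 1.830/5.69 = 0.322.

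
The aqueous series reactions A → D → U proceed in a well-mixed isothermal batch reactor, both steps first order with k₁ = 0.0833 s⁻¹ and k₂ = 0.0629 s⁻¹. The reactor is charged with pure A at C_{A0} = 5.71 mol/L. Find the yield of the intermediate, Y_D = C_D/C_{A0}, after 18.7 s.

0.399

Solving the coupled first-order balances gives C_D(t) = [k₁/(k₂−k₁)]·C_{A0}·(e^(−k₁t) − e^(−k₂t)).
e^(−k₁t) = e^(−0.0833×18.7) = e^(−1.558) = 0.2106; e^(−k₂t) = e^(−1.176) = 0.3084.
C_D = 0.0833×5.71/(0.0629−0.0833) × (0.2106−0.3084) = (-23.32)×(-0.09782) = 2.281 mol/L.
Y_D = C_D/C_{A0} = 2.281/5.71 = 0.399.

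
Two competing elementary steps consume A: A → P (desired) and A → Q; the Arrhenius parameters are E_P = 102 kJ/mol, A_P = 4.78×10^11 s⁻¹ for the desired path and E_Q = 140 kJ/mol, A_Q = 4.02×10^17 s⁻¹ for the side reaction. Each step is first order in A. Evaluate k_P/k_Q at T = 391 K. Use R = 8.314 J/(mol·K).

Since both paths have the same order in A, the concentration cancels and S_{P/Q} = k_P/k_Q = (A_P/A_Q)·exp[(E_Q−E_P)/(RT)].
(E_Q−E_P)/(RT) = (140−102)×10³/(8.314×391) = 38000/3251 = 11.69.
k_P/k_Q = (4.78×10^11/4.02×10^17)·exp(11.69) = 1.189×10^-6 × 1.193×10^5 = 0.142.

0.142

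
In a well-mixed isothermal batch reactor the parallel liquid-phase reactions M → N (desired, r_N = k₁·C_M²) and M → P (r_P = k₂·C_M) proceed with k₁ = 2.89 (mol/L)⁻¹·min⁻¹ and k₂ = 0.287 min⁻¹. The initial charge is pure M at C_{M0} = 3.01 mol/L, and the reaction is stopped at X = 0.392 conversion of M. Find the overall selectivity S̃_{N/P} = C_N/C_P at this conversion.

23.9

C_M = C_{M0}(1−X) = 1.830 mol/L.
Along a PFR/batch, dC_P/dC_M = −r_P/(r_N+r_P) = −k₂/(k₂+k₁·C_M).
Integrating from C_{M0} to C_M: C_P = (0.287/2.89)·ln[(0.287+2.89·3.01)/(0.287+2.89·1.83)] = 0.09931·ln(8.986/5.576) = 0.04739 mol/L.
Then C_N = (C_{M0}−C_M) − C_P = 1.180 − 0.04739 = 1.133 mol/L.
S̃_{N/P} = C_N/C_P = 1.133/0.04739 = 23.9.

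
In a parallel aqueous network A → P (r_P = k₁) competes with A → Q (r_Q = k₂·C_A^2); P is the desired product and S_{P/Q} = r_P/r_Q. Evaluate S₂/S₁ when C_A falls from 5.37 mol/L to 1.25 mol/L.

18.5

S_{P/Q} = (k₁/k₂)·C_A^-2, so S₂/S₁ = (C_{A,2}/C_{A,1})^-2.
= (1.25/5.37)^(-2) = (0.2328)^(-2) = 18.5.
Selectivity toward P rises as C_A falls — low-concentration operation is favoured.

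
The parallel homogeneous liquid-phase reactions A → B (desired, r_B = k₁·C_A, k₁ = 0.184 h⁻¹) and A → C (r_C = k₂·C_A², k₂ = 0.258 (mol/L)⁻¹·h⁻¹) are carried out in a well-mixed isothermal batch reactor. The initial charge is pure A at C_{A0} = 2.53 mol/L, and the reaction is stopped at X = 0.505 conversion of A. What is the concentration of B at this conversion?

C_A = C_{A0}(1−X) = 1.252 mol/L.
Along a PFR/batch, dC_B/dC_A = −r_B/(r_B+r_C) = −k₁/(k₁+k₂·C_A).
Integrating from C_{A0} to C_A: C_B = (0.184/0.258)·ln[(0.184+0.258·2.53)/(0.184+0.258·1.25)] = 0.7132·ln(0.8367/0.5071) = 0.3572 mol/L.

0.357 mol/L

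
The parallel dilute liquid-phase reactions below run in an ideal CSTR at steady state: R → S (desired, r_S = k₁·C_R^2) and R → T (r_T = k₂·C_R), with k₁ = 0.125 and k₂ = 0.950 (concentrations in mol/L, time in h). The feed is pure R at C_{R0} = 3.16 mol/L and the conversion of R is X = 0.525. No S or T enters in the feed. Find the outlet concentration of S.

0.274 mol/L

Exit C_R = C_{R0}(1−X) = 3.16×0.475 = 1.501 mol/L.
A CSTR operates uniformly at the exit composition, giving r_S = 0.2816 and r_T = 1.426 (each k·C_R^n at C_R = 1.501).
Fraction of consumed R going to S: r_S/(r_S+r_T) = 0.1649.
C_S = 0.1649·C_{R0}·X = 0.1649×3.16×0.525 = 0.274 mol/L.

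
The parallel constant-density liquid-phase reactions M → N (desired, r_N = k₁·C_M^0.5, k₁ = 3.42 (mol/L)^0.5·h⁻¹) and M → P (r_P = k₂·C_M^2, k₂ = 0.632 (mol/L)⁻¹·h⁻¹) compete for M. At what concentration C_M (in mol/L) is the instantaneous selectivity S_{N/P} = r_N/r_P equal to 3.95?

S_{N/P} = (k₁/k₂)·C_M^-1.5 ⇒ C_M = (S·k₂/k₁)^(1/(-1.5)).
= (3.95×0.632/3.42)^(-0.6667) = (0.7299)^(-0.6667) = 1.23 mol/L.

1.23 mol/L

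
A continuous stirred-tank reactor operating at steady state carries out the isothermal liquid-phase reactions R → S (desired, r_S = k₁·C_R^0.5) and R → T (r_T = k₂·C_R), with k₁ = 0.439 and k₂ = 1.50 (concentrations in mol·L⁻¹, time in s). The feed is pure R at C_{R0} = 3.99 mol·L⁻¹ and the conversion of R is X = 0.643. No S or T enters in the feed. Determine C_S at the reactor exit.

0.505 mol·L⁻¹

Exit C_R = C_{R0}(1−X) = 3.99×0.357 = 1.424 mol·L⁻¹.
A CSTR operates uniformly at the exit composition, giving r_S = 0.5239 and r_T = 2.137 (each k·C_R^n at C_R = 1.424).
Fraction of consumed R going to S: r_S/(r_S+r_T) = 0.1969.
C_S = 0.1969·C_{R0}·X = 0.1969×3.99×0.643 = 0.505 mol·L⁻¹.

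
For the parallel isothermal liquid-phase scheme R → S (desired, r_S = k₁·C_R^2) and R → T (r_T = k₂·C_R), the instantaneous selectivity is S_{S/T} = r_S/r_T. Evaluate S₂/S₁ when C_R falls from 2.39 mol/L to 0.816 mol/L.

0.341

S_{S/T} = (k₁/k₂)·C_R, so S₂/S₁ = (C_{R,2}/C_{R,1}).
= 0.816/2.39 = 0.341.
Selectivity toward S falls as C_R falls — high-concentration operation is favoured.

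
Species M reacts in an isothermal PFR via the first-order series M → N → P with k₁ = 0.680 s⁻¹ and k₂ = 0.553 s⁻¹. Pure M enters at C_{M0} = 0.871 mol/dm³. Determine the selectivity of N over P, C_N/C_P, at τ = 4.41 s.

The intermediate concentration in a first-order A→B→C sequence is C_N = k₁C_{M0}(e^(−k₁τ) − e^(−k₂τ))/(k₂−k₁).
e^(−k₁τ) = e^(−0.680×4.41) = e^(−2.999) = 0.04985; e^(−k₂τ) = e^(−2.439) = 0.08727.
C_N = 0.680×0.871/(0.553−0.680) × (0.04985−0.08727) = (-4.664)×(-0.03742) = 0.1745 mol/dm³.
C_M = C_{M0}e^(−k₁τ) = 0.04342 mol/dm³, so C_P = C_{M0}−C_M−C_N = 0.6530 mol/dm³; C_N/C_P = 0.267.

0.267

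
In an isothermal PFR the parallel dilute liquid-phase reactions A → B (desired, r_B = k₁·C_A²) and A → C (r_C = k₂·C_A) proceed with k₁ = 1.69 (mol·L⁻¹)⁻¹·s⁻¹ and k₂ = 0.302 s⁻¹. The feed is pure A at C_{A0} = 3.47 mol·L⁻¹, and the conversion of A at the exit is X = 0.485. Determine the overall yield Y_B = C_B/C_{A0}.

0.453

C_A = C_{A0}(1−X) = 1.787 mol·L⁻¹.
Along a PFR/batch, dC_C/dC_A = −r_C/(r_B+r_C) = −k₂/(k₂+k₁·C_A).
Integrating from C_{A0} to C_A: C_C = (0.302/1.69)·ln[(0.302+1.69·3.47)/(0.302+1.69·1.79)] = 0.1787·ln(6.166/3.322) = 0.1105 mol·L⁻¹.
Then C_B = (C_{A0}−C_A) − C_C = 1.683 − 0.1105 = 1.572 mol·L⁻¹.
Y_B = C_B/C_{A0} = 1.572/3.47 = 0.453.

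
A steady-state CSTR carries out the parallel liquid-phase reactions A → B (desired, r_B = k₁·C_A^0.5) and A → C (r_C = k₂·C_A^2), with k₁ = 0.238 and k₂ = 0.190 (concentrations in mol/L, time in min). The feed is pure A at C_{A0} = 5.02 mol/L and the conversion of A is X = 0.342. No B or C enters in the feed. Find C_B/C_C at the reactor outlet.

0.209

Exit C_A = C_{A0}(1−X) = 5.02×0.658 = 3.303 mol/L.
A CSTR operates uniformly at the exit composition, giving r_B = 0.4326 and r_C = 2.073 (each k·C_A^n at C_A = 3.303).
Overall selectivity = C_B/C_C = r_Bτ/(r_Cτ) = r_B/r_C = 0.209.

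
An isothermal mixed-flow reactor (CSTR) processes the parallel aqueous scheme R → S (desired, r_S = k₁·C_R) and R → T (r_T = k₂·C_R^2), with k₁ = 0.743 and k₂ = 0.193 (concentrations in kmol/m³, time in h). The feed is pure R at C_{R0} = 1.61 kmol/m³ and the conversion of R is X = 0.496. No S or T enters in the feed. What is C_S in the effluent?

0.660 kmol/m³

Exit C_R = C_{R0}(1−X) = 1.61×0.504 = 0.8114 kmol/m³.
In a CSTR the entire volume is at exit conditions, so r_S = 0.743×0.8114 = 0.6029 and r_T = 0.193×0.8114^2 = 0.1271.
Fraction of consumed R going to S: r_S/(r_S+r_T) = 0.8259.
C_S = 0.8259·C_{R0}·X = 0.8259×1.61×0.496 = 0.660 kmol/m³.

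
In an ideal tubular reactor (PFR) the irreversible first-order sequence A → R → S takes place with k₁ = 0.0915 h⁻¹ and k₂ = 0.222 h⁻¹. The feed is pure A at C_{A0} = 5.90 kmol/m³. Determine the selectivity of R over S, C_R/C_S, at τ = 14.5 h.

The intermediate concentration in a first-order A→B→C sequence is C_R = k₁C_{A0}(e^(−k₁τ) − e^(−k₂τ))/(k₂−k₁).
e^(−k₁τ) = e^(−0.0915×14.5) = e^(−1.327) = 0.2653; e^(−k₂τ) = e^(−3.219) = 0.04000.
C_R = 0.0915×5.90/(0.222−0.0915) × (0.2653−0.04000) = 4.137×0.2253 = 0.9322 kmol/m³.
C_A = C_{A0}e^(−k₁τ) = 1.565 kmol/m³, so C_S = C_{A0}−C_A−C_R = 3.402 kmol/m³; C_R/C_S = 0.274.

0.274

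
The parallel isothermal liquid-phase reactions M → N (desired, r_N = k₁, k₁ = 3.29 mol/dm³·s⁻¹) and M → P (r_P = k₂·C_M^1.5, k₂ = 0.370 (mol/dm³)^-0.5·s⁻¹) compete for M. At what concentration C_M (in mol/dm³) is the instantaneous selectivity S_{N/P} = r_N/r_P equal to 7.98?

1.07 mol/dm³

S_{N/P} = (k₁/k₂)·C_M^-1.5 ⇒ C_M = (S·k₂/k₁)^(1/(-1.5)).
= (7.98×0.370/3.29)^(-0.6667) = (0.8974)^(-0.6667) = 1.07 mol/dm³.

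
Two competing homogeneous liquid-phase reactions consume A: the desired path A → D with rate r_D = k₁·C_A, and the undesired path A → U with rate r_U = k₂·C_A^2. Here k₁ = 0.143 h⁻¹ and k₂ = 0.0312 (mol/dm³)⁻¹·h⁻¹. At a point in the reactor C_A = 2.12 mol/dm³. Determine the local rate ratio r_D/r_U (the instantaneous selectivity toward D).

2.16

S_{D/U} = r_D/r_U = (k₁·C_A)/(k₂·C_A^2) = (k₁/k₂)·C_A⁻¹.
= (0.143×2.120) / (0.0312×2.120^2) = 0.3032/0.1402 = 2.16.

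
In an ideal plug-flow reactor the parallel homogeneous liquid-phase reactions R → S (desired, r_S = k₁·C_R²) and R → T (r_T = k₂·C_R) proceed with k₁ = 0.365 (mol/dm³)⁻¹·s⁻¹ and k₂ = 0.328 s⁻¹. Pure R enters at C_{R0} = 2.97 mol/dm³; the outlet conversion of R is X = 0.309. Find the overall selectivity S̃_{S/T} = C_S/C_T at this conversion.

2.77

C_R = C_{R0}(1−X) = 2.052 mol/dm³.
Along a PFR/batch, dC_T/dC_R = −r_T/(r_S+r_T) = −k₂/(k₂+k₁·C_R).
Integrating from C_{R0} to C_R: C_T = (0.328/0.365)·ln[(0.328+0.365·2.97)/(0.328+0.365·2.05)] = 0.8986·ln(1.412/1.077) = 0.2433 mol/dm³.
Then C_S = (C_{R0}−C_R) − C_T = 0.9177 − 0.2433 = 0.6744 mol/dm³.
S̃_{S/T} = C_S/C_T = 0.6744/0.2433 = 2.77.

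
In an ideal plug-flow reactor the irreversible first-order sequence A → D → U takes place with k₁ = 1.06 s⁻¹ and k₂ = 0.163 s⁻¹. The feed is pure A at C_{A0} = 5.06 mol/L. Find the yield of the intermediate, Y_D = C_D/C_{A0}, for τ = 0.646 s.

Solving the coupled first-order balances gives C_D(τ) = [k₁/(k₂−k₁)]·C_{A0}·(e^(−k₁τ) − e^(−k₂τ)).
e^(−k₁τ) = e^(−1.06×0.646) = e^(−0.6848) = 0.5042; e^(−k₂τ) = e^(−0.1053) = 0.9001.
C_D = 1.06×5.06/(0.163−1.06) × (0.5042−0.9001) = (-5.979)×(-0.3958) = 2.367 mol/L.
Y_D = C_D/C_{A0} = 2.367/5.06 = 0.468.

0.468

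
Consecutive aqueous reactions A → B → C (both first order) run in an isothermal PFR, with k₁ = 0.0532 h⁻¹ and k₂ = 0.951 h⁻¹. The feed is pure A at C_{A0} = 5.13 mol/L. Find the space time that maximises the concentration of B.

3.21 h

Setting dC_B/dτ = 0 gives τ_opt = ln(k₂/k₁)/(k₂−k₁).
= ln(0.951/0.0532)/(0.951−0.0532) = ln(17.88)/0.8978 = 2.883/0.8978 = 3.21 h.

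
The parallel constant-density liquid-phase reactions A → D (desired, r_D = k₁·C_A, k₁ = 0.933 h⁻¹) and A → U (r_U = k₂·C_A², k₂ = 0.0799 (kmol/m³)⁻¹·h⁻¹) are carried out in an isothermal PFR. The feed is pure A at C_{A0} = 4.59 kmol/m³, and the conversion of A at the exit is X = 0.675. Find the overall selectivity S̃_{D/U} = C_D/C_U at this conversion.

C_A = C_{A0}(1−X) = 1.492 kmol/m³.
Along a PFR/batch, dC_D/dC_A = −r_D/(r_D+r_U) = −k₁/(k₁+k₂·C_A).
Integrating from C_{A0} to C_A: C_D = (0.933/0.0799)·ln[(0.933+0.0799·4.59)/(0.933+0.0799·1.49)] = 11.68·ln(1.300/1.052) = 2.467 kmol/m³.
C_U = (C_{A0}−C_A)−C_D = 0.6310 kmol/m³; S̃_{D/U} = 2.467/0.6310 = 3.91.

3.91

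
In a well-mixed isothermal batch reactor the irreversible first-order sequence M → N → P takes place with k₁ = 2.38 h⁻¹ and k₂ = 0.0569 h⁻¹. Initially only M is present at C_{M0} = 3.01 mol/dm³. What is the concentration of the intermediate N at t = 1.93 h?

The intermediate concentration in a first-order A→B→C sequence is C_N = k₁C_{M0}(e^(−k₁t) − e^(−k₂t))/(k₂−k₁).
e^(−k₁t) = e^(−2.38×1.93) = e^(−4.593) = 0.01012; e^(−k₂t) = e^(−0.1098) = 0.8960.
C_N = 2.38×3.01/(0.0569−2.38) × (0.01012−0.8960) = (-3.084)×(-0.8859) = 2.732 mol/dm³.

2.73 mol/dm³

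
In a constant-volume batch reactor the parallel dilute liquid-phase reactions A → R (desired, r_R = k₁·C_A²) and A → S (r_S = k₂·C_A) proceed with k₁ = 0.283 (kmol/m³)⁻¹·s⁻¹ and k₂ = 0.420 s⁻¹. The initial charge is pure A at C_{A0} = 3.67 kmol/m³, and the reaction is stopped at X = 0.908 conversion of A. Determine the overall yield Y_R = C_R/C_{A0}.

C_A = C_{A0}(1−X) = 0.3376 kmol/m³.
Along a PFR/batch, dC_S/dC_A = −r_S/(r_R+r_S) = −k₂/(k₂+k₁·C_A).
Integrating from C_{A0} to C_A: C_S = (0.420/0.283)·ln[(0.420+0.283·3.67)/(0.420+0.283·0.338)] = 1.484·ln(1.459/0.5156) = 1.543 kmol/m³.
Then C_R = (C_{A0}−C_A) − C_S = 3.332 − 1.543 = 1.789 kmol/m³.
Y_R = C_R/C_{A0} = 1.789/3.67 = 0.487.

0.487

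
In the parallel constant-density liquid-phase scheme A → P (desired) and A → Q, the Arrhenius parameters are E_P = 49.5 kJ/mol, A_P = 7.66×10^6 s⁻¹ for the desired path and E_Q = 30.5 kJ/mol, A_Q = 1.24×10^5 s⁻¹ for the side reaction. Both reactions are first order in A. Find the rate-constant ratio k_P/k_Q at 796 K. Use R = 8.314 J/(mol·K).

3.50

With equal orders, S_{P/Q} = k_P/k_Q = (A_P/A_Q)·exp[(E_Q−E_P)/(RT)].
(E_Q−E_P)/(RT) = (30.5−49.5)×10³/(8.314×796) = -19000/6618 = -2.871.
k_P/k_Q = (7.66×10^6/1.24×10^5)·exp(-2.871) = 61.77 × 0.05664 = 3.50.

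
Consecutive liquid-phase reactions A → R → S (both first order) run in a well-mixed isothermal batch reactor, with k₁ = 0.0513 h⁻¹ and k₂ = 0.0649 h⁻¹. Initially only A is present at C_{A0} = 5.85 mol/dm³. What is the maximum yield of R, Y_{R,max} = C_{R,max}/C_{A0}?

For a first-order series the maximum intermediate yield is C_{R,max}/C_{A0} = (k₁/k₂)^[k₂/(k₂−k₁)].
= (0.0513/0.0649)^(0.0649/(0.0649−0.0513)) = (0.7904)^(4.772) = 0.3256.

0.326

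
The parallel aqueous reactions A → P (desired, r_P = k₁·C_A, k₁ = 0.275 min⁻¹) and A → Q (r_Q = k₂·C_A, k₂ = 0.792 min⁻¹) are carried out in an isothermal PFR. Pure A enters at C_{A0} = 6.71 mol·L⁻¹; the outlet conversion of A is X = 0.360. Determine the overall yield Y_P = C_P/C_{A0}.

C_A = C_{A0}(1−X) = 4.294 mol·L⁻¹.
Both paths are first order in A, so the instantaneous fraction to P is constant: dC_P/d(−C_A) = k₁/(k₁+k₂) = 0.2577.
C_P = 0.2577·(C_{A0}−C_A) = 0.2577×2.416 = 0.623 mol·L⁻¹.
Y_P = C_P/C_{A0} = 0.6226/6.71 = 0.0928.

0.0928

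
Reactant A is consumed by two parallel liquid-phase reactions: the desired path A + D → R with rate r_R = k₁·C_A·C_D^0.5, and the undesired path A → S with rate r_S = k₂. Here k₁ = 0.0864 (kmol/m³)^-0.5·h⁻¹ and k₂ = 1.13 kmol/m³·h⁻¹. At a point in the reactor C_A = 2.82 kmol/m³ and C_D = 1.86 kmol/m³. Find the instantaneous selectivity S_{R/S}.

0.294

S_{R/S} = r_R/r_S = (k₁·C_A·C_D^0.5)/(k₂) = (k₁/k₂)·C_A·C_D^0.5.
= (0.0864×2.820×1.860^0.5) / (1.13) = 0.3323/1.130 = 0.294.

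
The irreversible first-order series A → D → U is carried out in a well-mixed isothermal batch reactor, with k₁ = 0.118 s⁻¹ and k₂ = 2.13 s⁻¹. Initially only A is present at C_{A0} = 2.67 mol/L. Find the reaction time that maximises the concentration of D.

For first-order series the maximum of C_D occurs at t_opt = ln(k₂/k₁)/(k₂−k₁).
= ln(2.13/0.118)/(2.13−0.118) = ln(18.05)/2.012 = 2.893/2.012 = 1.44 s.

1.44 s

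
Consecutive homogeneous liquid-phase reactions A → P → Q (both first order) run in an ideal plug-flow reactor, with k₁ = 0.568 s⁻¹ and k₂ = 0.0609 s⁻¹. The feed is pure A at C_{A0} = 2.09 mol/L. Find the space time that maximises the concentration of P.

4.40 s

The intermediate peaks when r₁ = r₂, i.e. k₁e^(−k₁τ) = k₂e^(−k₂τ), giving τ_opt = ln(k₂/k₁)/(k₂−k₁).
= ln(0.0609/0.568)/(0.0609−0.568) = ln(0.1072)/-0.5071 = -2.233/-0.5071 = 4.40 s.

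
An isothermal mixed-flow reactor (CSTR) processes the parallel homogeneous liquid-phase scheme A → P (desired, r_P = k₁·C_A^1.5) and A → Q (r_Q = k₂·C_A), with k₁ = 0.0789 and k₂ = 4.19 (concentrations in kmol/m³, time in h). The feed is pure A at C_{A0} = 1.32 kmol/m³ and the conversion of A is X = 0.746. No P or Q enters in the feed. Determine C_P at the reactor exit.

0.0106 kmol/m³

Exit C_A = C_{A0}(1−X) = 1.32×0.254 = 0.3353 kmol/m³.
In a CSTR the entire volume is at exit conditions, so r_P = 0.0789×0.3353^1.5 = 0.01532 and r_Q = 4.19×0.3353 = 1.405.
Fraction of consumed A going to P: r_P/(r_P+r_Q) = 0.01079.
C_P = 0.01079·C_{A0}·X = 0.01079×1.32×0.746 = 0.0106 kmol/m³.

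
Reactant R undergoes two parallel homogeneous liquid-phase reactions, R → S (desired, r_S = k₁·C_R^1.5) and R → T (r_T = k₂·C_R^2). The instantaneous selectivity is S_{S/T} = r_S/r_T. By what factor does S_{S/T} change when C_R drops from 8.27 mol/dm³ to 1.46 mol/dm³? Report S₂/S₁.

2.38

S_{S/T} = (k₁/k₂)·C_R^-0.5, so S₂/S₁ = (C_{R,2}/C_{R,1})^-0.5.
= (1.46/8.27)^(-0.5) = (0.1765)^(-0.5) = 2.38.
Selectivity toward S rises as C_R falls — low-concentration operation is favoured.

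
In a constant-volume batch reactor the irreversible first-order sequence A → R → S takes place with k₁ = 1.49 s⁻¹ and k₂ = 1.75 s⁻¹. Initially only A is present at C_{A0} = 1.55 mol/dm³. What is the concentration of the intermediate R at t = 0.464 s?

0.506 mol/dm³

For first-order series with pure A initially, C_R(t) = k₁C_{A0}/(k₂−k₁)·(e^(−k₁t) − e^(−k₂t)).
e^(−k₁t) = e^(−1.49×0.464) = e^(−0.6914) = 0.5009; e^(−k₂t) = e^(−0.8120) = 0.4440.
C_R = 1.49×1.55/(1.75−1.49) × (0.5009−0.4440) = 8.883×0.05693 = 0.5056 mol/dm³.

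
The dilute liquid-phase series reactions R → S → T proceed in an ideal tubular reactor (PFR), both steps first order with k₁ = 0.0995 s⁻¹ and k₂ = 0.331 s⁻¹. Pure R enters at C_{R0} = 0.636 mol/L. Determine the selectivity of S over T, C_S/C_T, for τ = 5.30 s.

For first-order series with pure R initially, C_S(τ) = k₁C_{R0}/(k₂−k₁)·(e^(−k₁τ) − e^(−k₂τ)).
e^(−k₁τ) = e^(−0.0995×5.30) = e^(−0.5273) = 0.5902; e^(−k₂τ) = e^(−1.754) = 0.1730.
C_S = 0.0995×0.636/(0.331−0.0995) × (0.5902−0.1730) = 0.2734×0.4171 = 0.1140 mol/L.
C_R = C_{R0}e^(−k₁τ) = 0.3753 mol/L, so C_T = C_{R0}−C_R−C_S = 0.1466 mol/L; C_S/C_T = 0.778.

0.778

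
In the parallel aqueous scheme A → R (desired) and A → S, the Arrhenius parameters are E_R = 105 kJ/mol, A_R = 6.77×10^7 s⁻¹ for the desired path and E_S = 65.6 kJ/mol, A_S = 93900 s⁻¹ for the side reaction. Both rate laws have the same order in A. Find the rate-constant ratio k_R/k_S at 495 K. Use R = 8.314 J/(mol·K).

0.0501

Since both paths have the same order in A, the concentration cancels and S_{R/S} = k_R/k_S = (A_R/A_S)·exp[(E_S−E_R)/(RT)].
(E_S−E_R)/(RT) = (65.6−105)×10³/(8.314×495) = -39400/4115 = -9.574.
k_R/k_S = (6.77×10^7/93900)·exp(-9.574) = 721.0 × 6.953×10^-5 = 0.0501.
Since E_R > E_S, raising the temperature improves selectivity toward R.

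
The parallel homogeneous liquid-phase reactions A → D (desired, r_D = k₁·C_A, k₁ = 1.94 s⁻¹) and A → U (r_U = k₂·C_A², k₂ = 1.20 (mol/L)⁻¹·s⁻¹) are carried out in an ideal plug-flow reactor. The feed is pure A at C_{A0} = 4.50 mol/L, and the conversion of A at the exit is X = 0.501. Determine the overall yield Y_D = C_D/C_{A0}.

C_A = C_{A0}(1−X) = 2.245 mol/L.
Along a PFR/batch, dC_D/dC_A = −r_D/(r_D+r_U) = −k₁/(k₁+k₂·C_A).
Integrating from C_{A0} to C_A: C_D = (1.94/1.20)·ln[(1.94+1.20·4.50)/(1.94+1.20·2.25)] = 1.617·ln(7.340/4.635) = 0.7433 mol/L.
Y_D = C_D/C_{A0} = 0.7433/4.50 = 0.165.

0.165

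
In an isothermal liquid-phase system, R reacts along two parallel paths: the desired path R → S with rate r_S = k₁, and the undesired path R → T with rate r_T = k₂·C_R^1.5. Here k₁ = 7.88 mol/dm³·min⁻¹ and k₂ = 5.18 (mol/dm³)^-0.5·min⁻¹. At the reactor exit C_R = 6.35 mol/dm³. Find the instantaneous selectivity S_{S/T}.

S_{S/T} = r_S/r_T = (k₁)/(k₂·C_R^1.5) = (k₁/k₂)·C_R^-1.5.
= (7.88) / (5.18×6.350^1.5) = 7.880/82.89 = 0.0951.
The undesired path is higher order in R, so low C_R (CSTR or dilute feed) favours S.

0.0951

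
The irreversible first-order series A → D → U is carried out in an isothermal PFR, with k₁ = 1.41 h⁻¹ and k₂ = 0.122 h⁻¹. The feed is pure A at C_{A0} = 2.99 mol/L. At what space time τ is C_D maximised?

Setting dC_D/dτ = 0 gives τ_opt = ln(k₂/k₁)/(k₂−k₁).
= ln(0.122/1.41)/(0.122−1.41) = ln(0.08652)/-1.288 = -2.447/-1.288 = 1.90 h.

1.90 h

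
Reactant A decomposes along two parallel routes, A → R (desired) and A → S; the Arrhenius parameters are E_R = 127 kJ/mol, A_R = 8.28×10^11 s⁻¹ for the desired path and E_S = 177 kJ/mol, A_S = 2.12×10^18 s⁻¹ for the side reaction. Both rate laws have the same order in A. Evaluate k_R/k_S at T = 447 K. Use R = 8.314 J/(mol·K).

0.272

Since both paths have the same order in A, the concentration cancels and S_{R/S} = k_R/k_S = (A_R/A_S)·exp[(E_S−E_R)/(RT)].
(E_S−E_R)/(RT) = (177−127)×10³/(8.314×447) = 50000/3716 = 13.45.
k_R/k_S = (8.28×10^11/2.12×10^18)·exp(13.45) = 3.906×10^-7 × 6.966×10^5 = 0.272.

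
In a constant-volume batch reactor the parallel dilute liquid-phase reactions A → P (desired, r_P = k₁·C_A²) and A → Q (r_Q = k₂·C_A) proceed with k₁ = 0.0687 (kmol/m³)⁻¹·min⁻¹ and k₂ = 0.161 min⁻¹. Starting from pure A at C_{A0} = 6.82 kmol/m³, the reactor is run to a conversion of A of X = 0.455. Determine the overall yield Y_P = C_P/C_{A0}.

C_A = C_{A0}(1−X) = 3.717 kmol/m³.
Along a PFR/batch, dC_Q/dC_A = −r_Q/(r_P+r_Q) = −k₂/(k₂+k₁·C_A).
Integrating from C_{A0} to C_A: C_Q = (0.161/0.0687)·ln[(0.161+0.0687·6.82)/(0.161+0.0687·3.72)] = 2.344·ln(0.6295/0.4164) = 0.9689 kmol/m³.
Then C_P = (C_{A0}−C_A) − C_Q = 3.103 − 0.9689 = 2.134 kmol/m³.
Y_P = C_P/C_{A0} = 2.134/6.82 = 0.313.

0.313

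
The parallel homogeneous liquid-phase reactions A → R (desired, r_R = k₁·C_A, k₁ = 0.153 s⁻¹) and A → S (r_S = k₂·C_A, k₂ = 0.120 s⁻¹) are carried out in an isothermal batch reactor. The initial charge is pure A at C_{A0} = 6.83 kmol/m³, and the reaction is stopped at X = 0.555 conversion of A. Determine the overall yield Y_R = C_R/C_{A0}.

0.311

C_A = C_{A0}(1−X) = 3.039 kmol/m³.
Both paths are first order in A, so the instantaneous fraction to R is constant: dC_R/d(−C_A) = k₁/(k₁+k₂) = 0.5604.
C_R = 0.5604·(C_{A0}−C_A) = 0.5604×3.791 = 2.12 kmol/m³.
Y_R = C_R/C_{A0} = 2.124/6.83 = 0.311.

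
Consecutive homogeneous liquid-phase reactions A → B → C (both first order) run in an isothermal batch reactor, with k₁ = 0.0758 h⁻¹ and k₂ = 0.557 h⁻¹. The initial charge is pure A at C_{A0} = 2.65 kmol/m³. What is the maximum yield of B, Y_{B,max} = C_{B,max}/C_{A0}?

0.0994

Evaluating C_B at t_opt = ln(k₂/k₁)/(k₂−k₁) gives C_{B,max}/C_{A0} = (k₁/k₂)^[k₂/(k₂−k₁)].
= (0.0758/0.557)^(0.557/(0.557−0.0758)) = (0.1361)^(1.158) = 0.09940.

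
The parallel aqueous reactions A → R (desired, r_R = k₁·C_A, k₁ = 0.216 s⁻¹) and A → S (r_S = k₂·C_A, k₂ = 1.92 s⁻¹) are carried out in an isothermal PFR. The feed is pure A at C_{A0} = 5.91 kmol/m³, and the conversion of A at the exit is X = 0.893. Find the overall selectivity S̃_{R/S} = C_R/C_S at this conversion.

0.112

C_A = C_{A0}(1−X) = 0.6324 kmol/m³.
Both paths are first order in A, so the instantaneous fraction to R is constant: dC_R/d(−C_A) = k₁/(k₁+k₂) = 0.1011.
C_R = 0.1011·(C_{A0}−C_A) = 0.1011×5.278 = 0.534 kmol/m³.
C_S = (C_{A0}−C_A)−C_R = 4.744 kmol/m³; S̃_{R/S} = 0.5337/4.744 = 0.112.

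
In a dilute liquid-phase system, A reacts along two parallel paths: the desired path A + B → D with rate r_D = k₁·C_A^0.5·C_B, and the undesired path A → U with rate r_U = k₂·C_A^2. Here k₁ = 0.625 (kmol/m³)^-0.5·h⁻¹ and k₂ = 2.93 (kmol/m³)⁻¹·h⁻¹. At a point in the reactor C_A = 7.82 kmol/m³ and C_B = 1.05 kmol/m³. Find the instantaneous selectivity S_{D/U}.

S_{D/U} = r_D/r_U = (k₁·C_A^0.5·C_B)/(k₂·C_A^2) = (k₁/k₂)·C_A^-1.5·C_B.
= (0.625×7.820^0.5×1.050) / (2.93×7.820^2) = 1.835/179.2 = 0.0102.

0.0102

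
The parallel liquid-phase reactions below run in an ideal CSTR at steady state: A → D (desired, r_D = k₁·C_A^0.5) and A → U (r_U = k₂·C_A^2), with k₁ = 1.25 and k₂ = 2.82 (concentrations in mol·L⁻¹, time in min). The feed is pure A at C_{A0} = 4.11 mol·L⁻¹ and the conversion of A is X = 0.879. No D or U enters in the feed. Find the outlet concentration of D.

Exit C_A = C_{A0}(1−X) = 4.11×0.121 = 0.4973 mol·L⁻¹.
A CSTR operates uniformly at the exit composition, giving r_D = 0.8815 and r_U = 0.6974 (each k·C_A^n at C_A = 0.4973).
Fraction of consumed A going to D: r_D/(r_D+r_U) = 0.5583.
C_D = 0.5583·C_{A0}·X = 0.5583×4.11×0.879 = 2.02 mol·L⁻¹.

2.02 mol·L⁻¹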